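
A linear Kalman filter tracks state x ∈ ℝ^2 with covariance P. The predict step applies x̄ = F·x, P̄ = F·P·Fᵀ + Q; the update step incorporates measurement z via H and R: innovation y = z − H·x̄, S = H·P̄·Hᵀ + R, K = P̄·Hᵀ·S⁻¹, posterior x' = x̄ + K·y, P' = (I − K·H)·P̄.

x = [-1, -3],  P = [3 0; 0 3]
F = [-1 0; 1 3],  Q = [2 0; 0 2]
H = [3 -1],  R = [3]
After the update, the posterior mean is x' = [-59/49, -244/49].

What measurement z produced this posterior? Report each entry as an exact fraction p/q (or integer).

z = [1]

x̄ = F·x = [1, -10]
P̄ = F·P·Fᵀ + Q = [5 -3; -3 32]
S = H·P̄·Hᵀ + R = [98]
K = P̄·Hᵀ·S⁻¹ = [9/49; -41/98]
x' − x̄ = [-108/49, 246/49] = K·y
y = (KᵀK)⁻¹·Kᵀ·(x' − x̄) = [-12]
z = y + H·x̄ = [-12] + [13] = [1]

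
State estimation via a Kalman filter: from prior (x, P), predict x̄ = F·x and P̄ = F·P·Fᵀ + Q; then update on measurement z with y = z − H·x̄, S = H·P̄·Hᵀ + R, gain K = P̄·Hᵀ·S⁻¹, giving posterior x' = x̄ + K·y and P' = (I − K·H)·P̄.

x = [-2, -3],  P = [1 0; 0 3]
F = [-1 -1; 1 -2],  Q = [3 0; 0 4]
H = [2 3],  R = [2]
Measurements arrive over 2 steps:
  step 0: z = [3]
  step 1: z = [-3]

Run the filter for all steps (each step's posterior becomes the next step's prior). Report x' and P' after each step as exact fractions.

step 0: x̄ = F·x = [5, 4]
step 0: P̄ = F·P·Fᵀ + Q = [7 5; 5 17]
step 0: y = z − H·x̄ = [-19]
step 0: S = H·P̄·Hᵀ + R = [243]
step 0: K = P̄·Hᵀ·S⁻¹ = [29/243; 61/243]
step 0: x' = x̄ + K·y = [664/243, -187/243]
step 0: P' = (I − K·H)·P̄ = [860/243 -554/243; -554/243 410/243]
step 1: x̄ = F·x = [-53/27, 346/81]
step 1: P̄ = F·P·Fᵀ + Q = [11/3 -22/9; -22/9 632/27]
step 1: y = z − H·x̄ = [-107/9]
step 1: S = H·P̄·Hᵀ + R = [198]
step 1: K = P̄·Hᵀ·S⁻¹ = [0; 98/297]
step 1: x' = x̄ + K·y = [-53/27, 932/2673]
step 1: P' = (I − K·H)·P̄ = [11/3 -22/9; -22/9 1648/891]

step 0: x' = [664/243, -187/243], P' = [860/243 -554/243; -554/243 410/243]
step 1: x' = [-53/27, 932/2673], P' = [11/3 -22/9; -22/9 1648/891]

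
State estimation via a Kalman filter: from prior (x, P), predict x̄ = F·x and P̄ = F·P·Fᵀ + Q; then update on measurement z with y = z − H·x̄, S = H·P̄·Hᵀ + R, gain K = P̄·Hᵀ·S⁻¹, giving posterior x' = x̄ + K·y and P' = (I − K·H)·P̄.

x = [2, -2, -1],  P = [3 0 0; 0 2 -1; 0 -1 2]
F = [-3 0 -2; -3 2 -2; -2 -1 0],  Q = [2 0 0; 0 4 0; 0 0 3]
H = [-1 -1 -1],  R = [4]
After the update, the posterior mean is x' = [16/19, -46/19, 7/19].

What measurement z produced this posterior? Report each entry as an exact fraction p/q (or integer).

x̄ = F·x = [-4, -8, -2]
P̄ = F·P·Fᵀ + Q = [37 39 16; 39 55 12; 16 12 17]
S = H·P̄·Hᵀ + R = [247]
K = P̄·Hᵀ·S⁻¹ = [-92/247; -106/247; -45/247]
x' − x̄ = [92/19, 106/19, 45/19] = K·y
y = (KᵀK)⁻¹·Kᵀ·(x' − x̄) = [-13]
z = y + H·x̄ = [-13] + [14] = [1]

z = [1]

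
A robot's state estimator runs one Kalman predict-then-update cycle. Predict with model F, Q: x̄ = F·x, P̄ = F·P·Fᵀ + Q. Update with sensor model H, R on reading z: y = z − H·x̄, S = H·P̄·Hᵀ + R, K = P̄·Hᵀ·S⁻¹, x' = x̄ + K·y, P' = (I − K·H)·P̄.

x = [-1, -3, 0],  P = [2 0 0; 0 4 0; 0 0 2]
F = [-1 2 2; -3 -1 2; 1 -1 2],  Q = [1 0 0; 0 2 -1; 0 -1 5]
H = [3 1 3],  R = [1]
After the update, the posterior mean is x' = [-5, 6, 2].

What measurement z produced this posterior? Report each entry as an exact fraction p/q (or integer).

z = [-3]

x̄ = F·x = [-5, 6, 2]
P̄ = F·P·Fᵀ + Q = [27 6 -2; 6 32 5; -2 5 19]
S = H·P̄·Hᵀ + R = [477]
K = P̄·Hᵀ·S⁻¹ = [9/53; 65/477; 56/477]
x' − x̄ = [0, 0, 0] = K·y
y = (KᵀK)⁻¹·Kᵀ·(x' − x̄) = [0]
z = y + H·x̄ = [0] + [-3] = [-3]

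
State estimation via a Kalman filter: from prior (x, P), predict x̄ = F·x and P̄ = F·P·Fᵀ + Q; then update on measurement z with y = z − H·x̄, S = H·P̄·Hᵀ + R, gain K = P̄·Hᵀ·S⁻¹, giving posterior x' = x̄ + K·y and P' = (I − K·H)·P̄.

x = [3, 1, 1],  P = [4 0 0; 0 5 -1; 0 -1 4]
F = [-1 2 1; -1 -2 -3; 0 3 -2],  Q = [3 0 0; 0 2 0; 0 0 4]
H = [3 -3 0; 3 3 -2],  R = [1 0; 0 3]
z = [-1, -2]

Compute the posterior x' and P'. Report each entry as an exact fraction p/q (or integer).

x' = [-564741/277319, -472660/277319, -179143/39617]
P' = [1748633/277319 1733698/277319 741255/39617; 1733698/277319 1749534/277319 741423/39617; 741255/39617 741423/39617 2238477/39617]

x̄ = F·x = [0, -8, 1]
P̄ = F·P·Fᵀ + Q = [27 -20 23; -20 50 -1; 23 -1 77]
y = z − H·x̄ = [-25, 24]
S = H·P̄·Hᵀ + R = [1054 -351; -351 380]
K = P̄·Hᵀ·S⁻¹ = [44805/277319 23141/277319; -47508/277319 23258/277319; -504/39617 -9640/39617]
x' = x̄ + K·y = [-564741/277319, -472660/277319, -179143/39617]
P' = (I − K·H)·P̄ = [1748633/277319 1733698/277319 741255/39617; 1733698/277319 1749534/277319 741423/39617; 741255/39617 741423/39617 2238477/39617]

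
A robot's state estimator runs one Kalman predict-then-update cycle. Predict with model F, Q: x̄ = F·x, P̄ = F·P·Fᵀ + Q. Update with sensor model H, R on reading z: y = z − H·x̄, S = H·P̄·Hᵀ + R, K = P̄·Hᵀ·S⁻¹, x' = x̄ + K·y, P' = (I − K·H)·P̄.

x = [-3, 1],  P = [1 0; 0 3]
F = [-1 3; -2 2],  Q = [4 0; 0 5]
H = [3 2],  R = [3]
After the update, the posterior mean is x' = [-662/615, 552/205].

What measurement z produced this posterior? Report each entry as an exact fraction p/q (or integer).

z = [2]

x̄ = F·x = [6, 8]
P̄ = F·P·Fᵀ + Q = [32 20; 20 21]
S = H·P̄·Hᵀ + R = [615]
K = P̄·Hᵀ·S⁻¹ = [136/615; 34/205]
x' − x̄ = [-4352/615, -1088/205] = K·y
y = (KᵀK)⁻¹·Kᵀ·(x' − x̄) = [-32]
z = y + H·x̄ = [-32] + [34] = [2]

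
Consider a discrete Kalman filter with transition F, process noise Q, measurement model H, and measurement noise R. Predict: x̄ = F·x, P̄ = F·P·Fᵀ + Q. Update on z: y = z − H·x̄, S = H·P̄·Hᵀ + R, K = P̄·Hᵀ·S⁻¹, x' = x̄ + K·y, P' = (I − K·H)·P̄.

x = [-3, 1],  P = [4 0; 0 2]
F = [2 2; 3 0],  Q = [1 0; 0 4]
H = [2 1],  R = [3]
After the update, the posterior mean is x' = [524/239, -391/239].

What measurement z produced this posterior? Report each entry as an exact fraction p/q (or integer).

z = [3]

x̄ = F·x = [-4, -9]
P̄ = F·P·Fᵀ + Q = [25 24; 24 40]
S = H·P̄·Hᵀ + R = [239]
K = P̄·Hᵀ·S⁻¹ = [74/239; 88/239]
x' − x̄ = [1480/239, 1760/239] = K·y
y = (KᵀK)⁻¹·Kᵀ·(x' − x̄) = [20]
z = y + H·x̄ = [20] + [-17] = [3]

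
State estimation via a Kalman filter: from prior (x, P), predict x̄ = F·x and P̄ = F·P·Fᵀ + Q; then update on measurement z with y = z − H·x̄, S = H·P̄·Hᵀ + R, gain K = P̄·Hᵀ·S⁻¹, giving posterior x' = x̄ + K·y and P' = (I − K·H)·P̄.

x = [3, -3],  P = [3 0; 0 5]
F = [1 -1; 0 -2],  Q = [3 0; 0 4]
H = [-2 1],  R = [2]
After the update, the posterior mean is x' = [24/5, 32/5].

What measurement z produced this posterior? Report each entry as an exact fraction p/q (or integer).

x̄ = F·x = [6, 6]
P̄ = F·P·Fᵀ + Q = [11 10; 10 24]
S = H·P̄·Hᵀ + R = [30]
K = P̄·Hᵀ·S⁻¹ = [-2/5; 2/15]
x' − x̄ = [-6/5, 2/5] = K·y
y = (KᵀK)⁻¹·Kᵀ·(x' − x̄) = [3]
z = y + H·x̄ = [3] + [-6] = [-3]

z = [-3]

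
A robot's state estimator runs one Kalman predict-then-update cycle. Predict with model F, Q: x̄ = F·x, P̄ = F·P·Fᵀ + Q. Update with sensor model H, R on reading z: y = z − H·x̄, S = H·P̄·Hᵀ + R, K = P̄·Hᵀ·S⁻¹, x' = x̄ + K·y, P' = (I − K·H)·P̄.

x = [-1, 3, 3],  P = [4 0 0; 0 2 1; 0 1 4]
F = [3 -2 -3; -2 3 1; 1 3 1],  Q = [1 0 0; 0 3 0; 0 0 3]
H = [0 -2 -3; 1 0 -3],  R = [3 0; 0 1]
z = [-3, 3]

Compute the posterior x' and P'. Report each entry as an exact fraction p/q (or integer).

x̄ = F·x = [-18, 14, 11]
P̄ = F·P·Fᵀ + Q = [93 -59 -23; -59 47 20; -23 20 35]
y = z − H·x̄ = [58, 54]
S = H·P̄·Hᵀ + R = [746 622; 622 547]
K = P̄·Hᵀ·S⁻¹ = [1525/21178 2269/10589; -5110/10589 3507/10589; 301/21178 -2649/10589]
x' = x̄ + K·y = [-23851/10589, 41244/10589, -17838/10589]
P' = (I − K·H)·P̄ = [949223/21178 -237315/10589 314895/21178; -237315/10589 128076/10589 -80274/10589; 314895/21178 -80274/10589 106731/21178]

x' = [-23851/10589, 41244/10589, -17838/10589]
P' = [949223/21178 -237315/10589 314895/21178; -237315/10589 128076/10589 -80274/10589; 314895/21178 -80274/10589 106731/21178]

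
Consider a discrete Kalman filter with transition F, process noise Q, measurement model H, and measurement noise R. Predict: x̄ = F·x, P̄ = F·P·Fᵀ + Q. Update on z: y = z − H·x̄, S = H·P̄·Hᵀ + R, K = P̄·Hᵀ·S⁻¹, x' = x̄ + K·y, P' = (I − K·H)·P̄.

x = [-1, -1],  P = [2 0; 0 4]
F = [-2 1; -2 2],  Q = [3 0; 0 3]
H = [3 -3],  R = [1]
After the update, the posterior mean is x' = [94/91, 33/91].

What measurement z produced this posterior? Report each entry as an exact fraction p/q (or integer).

x̄ = F·x = [1, 0]
P̄ = F·P·Fᵀ + Q = [15 16; 16 27]
S = H·P̄·Hᵀ + R = [91]
K = P̄·Hᵀ·S⁻¹ = [-3/91; -33/91]
x' − x̄ = [3/91, 33/91] = K·y
y = (KᵀK)⁻¹·Kᵀ·(x' − x̄) = [-1]
z = y + H·x̄ = [-1] + [3] = [2]

z = [2]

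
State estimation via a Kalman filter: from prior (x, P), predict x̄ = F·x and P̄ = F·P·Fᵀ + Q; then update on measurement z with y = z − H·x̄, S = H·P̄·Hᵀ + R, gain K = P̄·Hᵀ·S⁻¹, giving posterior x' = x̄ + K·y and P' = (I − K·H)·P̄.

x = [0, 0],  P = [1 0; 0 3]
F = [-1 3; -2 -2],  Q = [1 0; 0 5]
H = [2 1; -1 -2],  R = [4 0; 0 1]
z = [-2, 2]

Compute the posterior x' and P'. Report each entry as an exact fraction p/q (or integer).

x̄ = F·x = [0, 0]
P̄ = F·P·Fᵀ + Q = [29 -16; -16 21]
y = z − H·x̄ = [-2, 2]
S = H·P̄·Hᵀ + R = [77 -20; -20 50]
K = P̄·Hᵀ·S⁻¹ = [72/115 357/1150; -107/345 -1111/1725]
x' = x̄ + K·y = [-363/575, -384/575]
P' = (I − K·H)·P̄ = [2039/1150 -599/575; -599/575 1454/1725]

x' = [-363/575, -384/575]
P' = [2039/1150 -599/575; -599/575 1454/1725]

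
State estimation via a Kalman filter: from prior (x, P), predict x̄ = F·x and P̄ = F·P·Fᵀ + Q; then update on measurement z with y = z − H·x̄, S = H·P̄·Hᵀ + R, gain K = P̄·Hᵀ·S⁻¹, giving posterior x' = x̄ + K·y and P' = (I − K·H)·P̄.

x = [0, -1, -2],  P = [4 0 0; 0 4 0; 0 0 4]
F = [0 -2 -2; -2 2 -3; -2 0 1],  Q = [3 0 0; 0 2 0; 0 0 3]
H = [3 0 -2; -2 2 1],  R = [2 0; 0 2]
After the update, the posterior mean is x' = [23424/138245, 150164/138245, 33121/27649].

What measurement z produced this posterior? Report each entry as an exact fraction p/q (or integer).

x̄ = F·x = [6, 4, -2]
P̄ = F·P·Fᵀ + Q = [35 8 -8; 8 70 4; -8 4 23]
S = H·P̄·Hᵀ + R = [505 -280; -280 429]
K = P̄·Hᵀ·S⁻¹ = [34549/138245 514/27649; 42704/138245 13824/27649; -3374/27649 827/27649]
x' − x̄ = [-806046/138245, -402816/138245, 88419/27649] = K·y
y = (KᵀK)⁻¹·Kᵀ·(x' − x̄) = [-24, 9]
z = y + H·x̄ = [-24, 9] + [22, -6] = [-2, 3]

z = [-2, 3]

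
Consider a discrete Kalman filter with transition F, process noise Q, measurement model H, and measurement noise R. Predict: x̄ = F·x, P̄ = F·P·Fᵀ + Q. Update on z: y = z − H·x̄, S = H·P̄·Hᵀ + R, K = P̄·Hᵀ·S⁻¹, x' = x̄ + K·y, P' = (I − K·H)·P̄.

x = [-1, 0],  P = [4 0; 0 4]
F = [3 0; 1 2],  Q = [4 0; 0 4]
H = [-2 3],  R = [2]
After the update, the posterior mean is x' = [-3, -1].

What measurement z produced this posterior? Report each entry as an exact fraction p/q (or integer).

z = [3]

x̄ = F·x = [-3, -1]
P̄ = F·P·Fᵀ + Q = [40 12; 12 24]
S = H·P̄·Hᵀ + R = [234]
K = P̄·Hᵀ·S⁻¹ = [-22/117; 8/39]
x' − x̄ = [0, 0] = K·y
y = (KᵀK)⁻¹·Kᵀ·(x' − x̄) = [0]
z = y + H·x̄ = [0] + [3] = [3]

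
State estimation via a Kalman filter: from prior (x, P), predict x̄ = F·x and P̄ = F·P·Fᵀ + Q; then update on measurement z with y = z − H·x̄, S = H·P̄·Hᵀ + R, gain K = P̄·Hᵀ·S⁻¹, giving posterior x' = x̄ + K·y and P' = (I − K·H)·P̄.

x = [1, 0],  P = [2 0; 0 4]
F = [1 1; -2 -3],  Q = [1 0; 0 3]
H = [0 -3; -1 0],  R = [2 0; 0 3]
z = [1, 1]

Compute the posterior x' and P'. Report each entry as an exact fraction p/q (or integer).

x̄ = F·x = [1, -2]
P̄ = F·P·Fᵀ + Q = [7 -16; -16 47]
y = z − H·x̄ = [-5, 2]
S = H·P̄·Hᵀ + R = [425 -48; -48 10]
K = P̄·Hᵀ·S⁻¹ = [72/973 -671/1946; -321/973 16/973]
x' = x̄ + K·y = [-58/973, -309/973]
P' = (I − K·H)·P̄ = [2013/1946 -48/973; -48/973 214/973]

x' = [-58/973, -309/973]
P' = [2013/1946 -48/973; -48/973 214/973]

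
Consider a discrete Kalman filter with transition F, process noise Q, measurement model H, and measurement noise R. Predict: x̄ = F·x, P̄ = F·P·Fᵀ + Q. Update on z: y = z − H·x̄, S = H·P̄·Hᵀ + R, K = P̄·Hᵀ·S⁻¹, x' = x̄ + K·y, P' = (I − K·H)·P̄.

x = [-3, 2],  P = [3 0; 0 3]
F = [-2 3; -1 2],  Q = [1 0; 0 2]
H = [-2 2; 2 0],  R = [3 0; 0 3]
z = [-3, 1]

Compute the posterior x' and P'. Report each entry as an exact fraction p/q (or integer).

x' = [1804/2261, -1091/2261]
P' = [1608/2261 1464/2261; 1464/2261 2649/2261]

x̄ = F·x = [12, 7]
P̄ = F·P·Fᵀ + Q = [40 24; 24 17]
y = z − H·x̄ = [7, -23]
S = H·P̄·Hᵀ + R = [39 -64; -64 163]
K = P̄·Hᵀ·S⁻¹ = [-96/2261 1072/2261; 790/2261 976/2261]
x' = x̄ + K·y = [1804/2261, -1091/2261]
P' = (I − K·H)·P̄ = [1608/2261 1464/2261; 1464/2261 2649/2261]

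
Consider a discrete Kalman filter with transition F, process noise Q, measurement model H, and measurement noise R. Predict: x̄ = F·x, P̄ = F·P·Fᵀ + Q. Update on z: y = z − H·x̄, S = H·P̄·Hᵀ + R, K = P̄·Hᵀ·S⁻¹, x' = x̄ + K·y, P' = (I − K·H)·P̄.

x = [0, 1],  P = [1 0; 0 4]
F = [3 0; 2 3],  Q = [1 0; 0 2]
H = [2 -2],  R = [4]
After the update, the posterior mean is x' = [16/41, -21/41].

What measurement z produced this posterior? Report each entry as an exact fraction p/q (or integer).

x̄ = F·x = [0, 3]
P̄ = F·P·Fᵀ + Q = [10 6; 6 42]
S = H·P̄·Hᵀ + R = [164]
K = P̄·Hᵀ·S⁻¹ = [2/41; -18/41]
x' − x̄ = [16/41, -144/41] = K·y
y = (KᵀK)⁻¹·Kᵀ·(x' − x̄) = [8]
z = y + H·x̄ = [8] + [-6] = [2]

z = [2]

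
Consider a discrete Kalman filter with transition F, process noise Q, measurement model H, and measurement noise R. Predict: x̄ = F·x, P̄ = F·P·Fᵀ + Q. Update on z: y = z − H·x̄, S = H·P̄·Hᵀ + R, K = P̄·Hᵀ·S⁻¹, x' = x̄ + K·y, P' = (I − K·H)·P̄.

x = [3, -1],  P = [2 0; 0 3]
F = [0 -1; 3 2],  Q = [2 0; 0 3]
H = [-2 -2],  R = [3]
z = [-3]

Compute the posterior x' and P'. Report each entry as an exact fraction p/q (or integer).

x' = [133/107, 47/107]
P' = [531/107 -534/107; -534/107 615/107]

x̄ = F·x = [1, 7]
P̄ = F·P·Fᵀ + Q = [5 -6; -6 33]
y = z − H·x̄ = [13]
S = H·P̄·Hᵀ + R = [107]
K = P̄·Hᵀ·S⁻¹ = [2/107; -54/107]
x' = x̄ + K·y = [133/107, 47/107]
P' = (I − K·H)·P̄ = [531/107 -534/107; -534/107 615/107]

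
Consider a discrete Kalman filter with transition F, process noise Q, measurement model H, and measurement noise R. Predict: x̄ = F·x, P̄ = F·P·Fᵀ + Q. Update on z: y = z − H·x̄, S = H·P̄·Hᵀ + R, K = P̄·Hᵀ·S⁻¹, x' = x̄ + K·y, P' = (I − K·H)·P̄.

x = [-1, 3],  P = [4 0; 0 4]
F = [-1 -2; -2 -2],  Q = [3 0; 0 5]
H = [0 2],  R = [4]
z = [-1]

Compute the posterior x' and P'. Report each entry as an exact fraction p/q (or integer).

x̄ = F·x = [-5, -4]
P̄ = F·P·Fᵀ + Q = [23 24; 24 37]
y = z − H·x̄ = [7]
S = H·P̄·Hᵀ + R = [152]
K = P̄·Hᵀ·S⁻¹ = [6/19; 37/76]
x' = x̄ + K·y = [-53/19, -45/76]
P' = (I − K·H)·P̄ = [149/19 12/19; 12/19 37/38]

x' = [-53/19, -45/76]
P' = [149/19 12/19; 12/19 37/38]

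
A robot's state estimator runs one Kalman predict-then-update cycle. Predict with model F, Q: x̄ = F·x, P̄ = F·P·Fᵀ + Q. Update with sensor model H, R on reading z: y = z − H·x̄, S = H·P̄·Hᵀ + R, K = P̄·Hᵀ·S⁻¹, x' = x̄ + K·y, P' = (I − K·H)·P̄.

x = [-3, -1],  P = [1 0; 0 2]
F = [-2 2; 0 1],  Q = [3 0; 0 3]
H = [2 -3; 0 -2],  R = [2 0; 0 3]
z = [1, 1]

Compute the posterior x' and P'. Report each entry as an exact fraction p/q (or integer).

x̄ = F·x = [4, -1]
P̄ = F·P·Fᵀ + Q = [15 4; 4 5]
y = z − H·x̄ = [-10, -1]
S = H·P̄·Hᵀ + R = [59 14; 14 23]
K = P̄·Hᵀ·S⁻¹ = [526/1161 -724/1161; -7/387 -164/387]
x' = x̄ + K·y = [4/43, -17/43]
P' = (I − K·H)·P̄ = [2155/1161 362/387; 362/387 82/129]

x' = [4/43, -17/43]
P' = [2155/1161 362/387; 362/387 82/129]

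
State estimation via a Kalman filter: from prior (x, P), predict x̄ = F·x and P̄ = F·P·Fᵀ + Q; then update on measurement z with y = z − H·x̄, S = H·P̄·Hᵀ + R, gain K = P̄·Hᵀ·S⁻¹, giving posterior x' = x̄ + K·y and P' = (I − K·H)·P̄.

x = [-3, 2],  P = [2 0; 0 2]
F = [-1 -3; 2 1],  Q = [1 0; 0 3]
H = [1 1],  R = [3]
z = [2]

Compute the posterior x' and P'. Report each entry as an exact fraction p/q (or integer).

x̄ = F·x = [-3, -4]
P̄ = F·P·Fᵀ + Q = [21 -10; -10 13]
y = z − H·x̄ = [9]
S = H·P̄·Hᵀ + R = [17]
K = P̄·Hᵀ·S⁻¹ = [11/17; 3/17]
x' = x̄ + K·y = [48/17, -41/17]
P' = (I − K·H)·P̄ = [236/17 -203/17; -203/17 212/17]

x' = [48/17, -41/17]
P' = [236/17 -203/17; -203/17 212/17]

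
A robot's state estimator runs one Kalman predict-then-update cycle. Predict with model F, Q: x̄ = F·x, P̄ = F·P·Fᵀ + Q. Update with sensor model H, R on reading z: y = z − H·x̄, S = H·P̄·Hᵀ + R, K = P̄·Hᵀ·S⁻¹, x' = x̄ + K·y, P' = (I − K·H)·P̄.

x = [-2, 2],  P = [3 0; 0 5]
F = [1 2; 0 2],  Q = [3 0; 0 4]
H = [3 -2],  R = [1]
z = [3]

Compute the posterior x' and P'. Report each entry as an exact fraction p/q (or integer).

x' = [372/91, 424/91]
P' = [922/91 1364/91; 1364/91 2040/91]

x̄ = F·x = [2, 4]
P̄ = F·P·Fᵀ + Q = [26 20; 20 24]
y = z − H·x̄ = [5]
S = H·P̄·Hᵀ + R = [91]
K = P̄·Hᵀ·S⁻¹ = [38/91; 12/91]
x' = x̄ + K·y = [372/91, 424/91]
P' = (I − K·H)·P̄ = [922/91 1364/91; 1364/91 2040/91]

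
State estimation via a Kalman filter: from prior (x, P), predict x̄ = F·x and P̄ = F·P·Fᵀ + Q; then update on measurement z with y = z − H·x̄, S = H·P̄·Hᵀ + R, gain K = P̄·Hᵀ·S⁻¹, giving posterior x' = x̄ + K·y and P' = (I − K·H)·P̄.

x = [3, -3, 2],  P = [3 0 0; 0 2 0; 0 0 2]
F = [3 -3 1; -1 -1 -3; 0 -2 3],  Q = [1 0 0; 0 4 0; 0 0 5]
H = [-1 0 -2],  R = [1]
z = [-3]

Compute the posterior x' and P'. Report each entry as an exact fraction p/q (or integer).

x̄ = F·x = [20, -6, 12]
P̄ = F·P·Fᵀ + Q = [48 -9 18; -9 27 -14; 18 -14 31]
y = z − H·x̄ = [41]
S = H·P̄·Hᵀ + R = [245]
K = P̄·Hᵀ·S⁻¹ = [-12/35; 37/245; -16/49]
x' = x̄ + K·y = [208/35, 47/245, -68/49]
P' = (I − K·H)·P̄ = [96/5 129/35 -66/7; 129/35 5246/245 -94/49; -66/7 -94/49 239/49]

x' = [208/35, 47/245, -68/49]
P' = [96/5 129/35 -66/7; 129/35 5246/245 -94/49; -66/7 -94/49 239/49]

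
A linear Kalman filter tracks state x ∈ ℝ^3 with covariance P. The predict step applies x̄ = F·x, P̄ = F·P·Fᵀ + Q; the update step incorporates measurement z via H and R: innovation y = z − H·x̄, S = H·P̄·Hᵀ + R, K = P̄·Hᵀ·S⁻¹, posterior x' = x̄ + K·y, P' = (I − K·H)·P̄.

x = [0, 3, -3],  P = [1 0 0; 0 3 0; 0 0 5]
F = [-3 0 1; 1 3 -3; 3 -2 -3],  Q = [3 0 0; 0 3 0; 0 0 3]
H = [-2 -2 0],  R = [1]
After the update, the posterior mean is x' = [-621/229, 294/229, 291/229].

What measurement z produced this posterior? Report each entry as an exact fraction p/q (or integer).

z = [3]

x̄ = F·x = [-3, 18, 3]
P̄ = F·P·Fᵀ + Q = [17 -18 -24; -18 76 30; -24 30 69]
S = H·P̄·Hᵀ + R = [229]
K = P̄·Hᵀ·S⁻¹ = [2/229; -116/229; -12/229]
x' − x̄ = [66/229, -3828/229, -396/229] = K·y
y = (KᵀK)⁻¹·Kᵀ·(x' − x̄) = [33]
z = y + H·x̄ = [33] + [-30] = [3]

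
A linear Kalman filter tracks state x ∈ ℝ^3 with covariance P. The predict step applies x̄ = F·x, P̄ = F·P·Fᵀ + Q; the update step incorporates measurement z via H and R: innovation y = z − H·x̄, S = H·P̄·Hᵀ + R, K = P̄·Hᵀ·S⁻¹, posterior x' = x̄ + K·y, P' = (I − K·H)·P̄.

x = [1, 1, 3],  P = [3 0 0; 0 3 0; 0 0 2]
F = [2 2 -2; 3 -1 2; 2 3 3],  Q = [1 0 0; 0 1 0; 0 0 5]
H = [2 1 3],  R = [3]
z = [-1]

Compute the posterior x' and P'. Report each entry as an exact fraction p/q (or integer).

x̄ = F·x = [-2, 8, 14]
P̄ = F·P·Fᵀ + Q = [33 4 18; 4 39 21; 18 21 62]
y = z − H·x̄ = [-47]
S = H·P̄·Hᵀ + R = [1090]
K = P̄·Hᵀ·S⁻¹ = [62/545; 11/109; 243/1090]
x' = x̄ + K·y = [-4004/545, 355/109, 3839/1090]
P' = (I − K·H)·P̄ = [10297/545 -928/109 -5256/545; -928/109 3041/109 -384/109; -5256/545 -384/109 8531/1090]

x' = [-4004/545, 355/109, 3839/1090]
P' = [10297/545 -928/109 -5256/545; -928/109 3041/109 -384/109; -5256/545 -384/109 8531/1090]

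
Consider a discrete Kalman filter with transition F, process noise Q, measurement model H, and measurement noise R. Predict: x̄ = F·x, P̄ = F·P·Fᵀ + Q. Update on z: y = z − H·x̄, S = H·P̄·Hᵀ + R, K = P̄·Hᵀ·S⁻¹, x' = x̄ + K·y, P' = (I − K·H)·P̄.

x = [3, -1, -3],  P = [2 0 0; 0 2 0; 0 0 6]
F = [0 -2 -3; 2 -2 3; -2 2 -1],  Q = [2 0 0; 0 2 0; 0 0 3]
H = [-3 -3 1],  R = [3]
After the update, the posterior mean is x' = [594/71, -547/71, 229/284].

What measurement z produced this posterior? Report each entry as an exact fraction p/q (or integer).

x̄ = F·x = [11, -1, -5]
P̄ = F·P·Fᵀ + Q = [64 -46 10; -46 72 -34; 10 -34 25]
S = H·P̄·Hᵀ + R = [568]
K = P̄·Hᵀ·S⁻¹ = [-11/142; -14/71; 97/568]
x' − x̄ = [-187/71, -476/71, 1649/284] = K·y
y = (KᵀK)⁻¹·Kᵀ·(x' − x̄) = [34]
z = y + H·x̄ = [34] + [-35] = [-1]

z = [-1]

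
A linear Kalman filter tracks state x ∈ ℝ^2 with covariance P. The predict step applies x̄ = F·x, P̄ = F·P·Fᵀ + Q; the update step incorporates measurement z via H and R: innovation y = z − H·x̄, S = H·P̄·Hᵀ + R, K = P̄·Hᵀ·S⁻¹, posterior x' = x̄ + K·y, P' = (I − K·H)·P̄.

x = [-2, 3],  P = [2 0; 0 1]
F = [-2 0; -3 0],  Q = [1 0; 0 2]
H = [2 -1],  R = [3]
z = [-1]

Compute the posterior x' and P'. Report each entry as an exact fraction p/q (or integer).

x' = [26/11, 54/11]
P' = [63/11 108/11; 108/11 204/11]

x̄ = F·x = [4, 6]
P̄ = F·P·Fᵀ + Q = [9 12; 12 20]
y = z − H·x̄ = [-3]
S = H·P̄·Hᵀ + R = [11]
K = P̄·Hᵀ·S⁻¹ = [6/11; 4/11]
x' = x̄ + K·y = [26/11, 54/11]
P' = (I − K·H)·P̄ = [63/11 108/11; 108/11 204/11]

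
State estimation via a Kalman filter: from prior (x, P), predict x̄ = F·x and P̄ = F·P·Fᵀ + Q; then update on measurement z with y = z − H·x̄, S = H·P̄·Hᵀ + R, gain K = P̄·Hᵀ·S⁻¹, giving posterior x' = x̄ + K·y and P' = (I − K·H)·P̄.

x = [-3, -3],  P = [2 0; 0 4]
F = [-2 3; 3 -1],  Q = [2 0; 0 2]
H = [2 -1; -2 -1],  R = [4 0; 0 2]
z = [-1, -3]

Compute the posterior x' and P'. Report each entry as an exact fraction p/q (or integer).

x' = [610/1189, 1152/1189]
P' = [442/1189 -288/1189; -288/1189 1608/1189]

x̄ = F·x = [-3, -6]
P̄ = F·P·Fᵀ + Q = [46 -24; -24 24]
y = z − H·x̄ = [-1, -15]
S = H·P̄·Hᵀ + R = [308 -160; -160 114]
K = P̄·Hᵀ·S⁻¹ = [293/1189 -298/1189; -546/1189 -516/1189]
x' = x̄ + K·y = [610/1189, 1152/1189]
P' = (I − K·H)·P̄ = [442/1189 -288/1189; -288/1189 1608/1189]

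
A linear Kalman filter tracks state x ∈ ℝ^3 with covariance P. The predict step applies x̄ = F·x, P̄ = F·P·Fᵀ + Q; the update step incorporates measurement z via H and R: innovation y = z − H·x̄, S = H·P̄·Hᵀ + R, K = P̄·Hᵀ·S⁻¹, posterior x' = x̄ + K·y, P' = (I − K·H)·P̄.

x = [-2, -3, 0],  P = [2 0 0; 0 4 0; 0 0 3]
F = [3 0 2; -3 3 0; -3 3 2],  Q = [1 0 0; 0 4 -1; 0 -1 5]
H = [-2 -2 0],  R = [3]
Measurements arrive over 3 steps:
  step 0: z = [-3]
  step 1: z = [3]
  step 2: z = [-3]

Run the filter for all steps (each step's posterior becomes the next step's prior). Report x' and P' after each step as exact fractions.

step 0: x̄ = F·x = [-6, -3, -3]
step 0: P̄ = F·P·Fᵀ + Q = [31 -18 -6; -18 58 53; -6 53 71]
step 0: y = z − H·x̄ = [-21]
step 0: S = H·P̄·Hᵀ + R = [215]
step 0: K = P̄·Hᵀ·S⁻¹ = [-26/215; -16/43; -94/215]
step 0: x' = x̄ + K·y = [-744/215, 207/43, 1329/215]
step 0: P' = (I − K·H)·P̄ = [5989/215 -1190/43 -3734/215; -1190/43 1214/43 775/43; -3734/215 775/43 6429/215]
step 1: x̄ = F·x = [426/215, 5337/215, 1599/43]
step 1: P̄ = F·P·Fᵀ + Q = [35024/215 -61797/215 -11697/43; -61797/215 216491/215 52214/43; -11697/43 52214/43 66746/43]
step 1: y = z − H·x̄ = [12171/215]
step 1: S = H·P̄·Hᵀ + R = [512329/215]
step 1: K = P̄·Hᵀ·S⁻¹ = [53546/512329; -309388/512329; -405170/512329]
step 1: x' = x̄ + K·y = [4046328/512329, -4796565/512329, -3884901/512329]
step 1: P' = (I − K·H)·P̄ = [70123892/512329 -70204211/512329 -38457343/512329; -70204211/512329 70668293/512329 39065098/512329; -38457343/512329 39065098/512329 31706178/512329]
step 2: x̄ = F·x = [4369182/512329, -26528679/512329, -34298481/512329]
step 2: P̄ = F·P·Fᵀ + Q = [296963953/512329 -797818281/512329 -901737627/512329; -797818281/512329 2532854779/512329 2995427780/512329; -901737627/512329 2995427780/512329 3590461112/512329]
step 2: y = z − H·x̄ = [-45855981/512329]
step 2: S = H·P̄·Hᵀ + R = [4938265667/512329]
step 2: K = P̄·Hᵀ·S⁻¹ = [1001708656/4938265667; -3470072996/4938265667; -4187380306/4938265667]
step 2: x' = x̄ + K·y = [-47543964198/4938265667, 54882578727/4938265667, 44193127071/4938265667]
step 2: P' = (I − K·H)·P̄ = [903846282235/4938265667 -905348845219/4938265667 -504529053737/4938265667; -905348845219/4938265667 910553954713/4938265667 510810124196/4938265667; -504529053737/4938265667 510810124196/4938265667 383536772292/4938265667]

step 0: x' = [-744/215, 207/43, 1329/215], P' = [5989/215 -1190/43 -3734/215; -1190/43 1214/43 775/43; -3734/215 775/43 6429/215]
step 1: x' = [4046328/512329, -4796565/512329, -3884901/512329], P' = [70123892/512329 -70204211/512329 -38457343/512329; -70204211/512329 70668293/512329 39065098/512329; -38457343/512329 39065098/512329 31706178/512329]
step 2: x' = [-47543964198/4938265667, 54882578727/4938265667, 44193127071/4938265667], P' = [903846282235/4938265667 -905348845219/4938265667 -504529053737/4938265667; -905348845219/4938265667 910553954713/4938265667 510810124196/4938265667; -504529053737/4938265667 510810124196/4938265667 383536772292/4938265667]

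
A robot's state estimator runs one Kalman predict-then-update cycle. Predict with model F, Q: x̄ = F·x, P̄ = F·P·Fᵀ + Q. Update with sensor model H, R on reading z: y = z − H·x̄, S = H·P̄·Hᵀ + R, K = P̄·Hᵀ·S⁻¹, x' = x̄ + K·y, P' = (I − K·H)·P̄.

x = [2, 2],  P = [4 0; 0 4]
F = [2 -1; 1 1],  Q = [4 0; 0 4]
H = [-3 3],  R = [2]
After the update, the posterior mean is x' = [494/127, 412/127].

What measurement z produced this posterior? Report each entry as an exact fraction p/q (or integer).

z = [-2]

x̄ = F·x = [2, 4]
P̄ = F·P·Fᵀ + Q = [24 4; 4 12]
S = H·P̄·Hᵀ + R = [254]
K = P̄·Hᵀ·S⁻¹ = [-30/127; 12/127]
x' − x̄ = [240/127, -96/127] = K·y
y = (KᵀK)⁻¹·Kᵀ·(x' − x̄) = [-8]
z = y + H·x̄ = [-8] + [6] = [-2]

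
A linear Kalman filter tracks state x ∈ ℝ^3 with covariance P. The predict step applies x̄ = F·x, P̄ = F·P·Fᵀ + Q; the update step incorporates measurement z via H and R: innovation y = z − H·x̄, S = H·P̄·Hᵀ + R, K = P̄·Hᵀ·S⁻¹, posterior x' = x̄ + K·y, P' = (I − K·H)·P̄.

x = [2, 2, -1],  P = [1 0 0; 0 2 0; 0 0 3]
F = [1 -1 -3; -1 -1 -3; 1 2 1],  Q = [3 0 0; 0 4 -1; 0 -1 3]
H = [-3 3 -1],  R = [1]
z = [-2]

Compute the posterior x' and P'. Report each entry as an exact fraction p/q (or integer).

x̄ = F·x = [3, -1, 5]
P̄ = F·P·Fᵀ + Q = [33 28 -12; 28 34 -15; -12 -15 15]
y = z − H·x̄ = [15]
S = H·P̄·Hᵀ + R = [133]
K = P̄·Hᵀ·S⁻¹ = [-3/133; 33/133; -24/133]
x' = x̄ + K·y = [354/133, 362/133, 305/133]
P' = (I − K·H)·P̄ = [4380/133 3823/133 -1668/133; 3823/133 3433/133 -1203/133; -1668/133 -1203/133 1419/133]

x' = [354/133, 362/133, 305/133]
P' = [4380/133 3823/133 -1668/133; 3823/133 3433/133 -1203/133; -1668/133 -1203/133 1419/133]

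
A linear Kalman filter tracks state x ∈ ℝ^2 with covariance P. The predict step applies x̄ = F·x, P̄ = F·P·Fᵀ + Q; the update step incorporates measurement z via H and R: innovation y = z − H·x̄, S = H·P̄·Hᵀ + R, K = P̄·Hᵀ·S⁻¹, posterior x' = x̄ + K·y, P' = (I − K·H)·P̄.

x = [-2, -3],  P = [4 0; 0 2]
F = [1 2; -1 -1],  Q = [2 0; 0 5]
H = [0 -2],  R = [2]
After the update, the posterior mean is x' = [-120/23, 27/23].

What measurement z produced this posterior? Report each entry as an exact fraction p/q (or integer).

x̄ = F·x = [-8, 5]
P̄ = F·P·Fᵀ + Q = [14 -8; -8 11]
S = H·P̄·Hᵀ + R = [46]
K = P̄·Hᵀ·S⁻¹ = [8/23; -11/23]
x' − x̄ = [64/23, -88/23] = K·y
y = (KᵀK)⁻¹·Kᵀ·(x' − x̄) = [8]
z = y + H·x̄ = [8] + [-10] = [-2]

z = [-2]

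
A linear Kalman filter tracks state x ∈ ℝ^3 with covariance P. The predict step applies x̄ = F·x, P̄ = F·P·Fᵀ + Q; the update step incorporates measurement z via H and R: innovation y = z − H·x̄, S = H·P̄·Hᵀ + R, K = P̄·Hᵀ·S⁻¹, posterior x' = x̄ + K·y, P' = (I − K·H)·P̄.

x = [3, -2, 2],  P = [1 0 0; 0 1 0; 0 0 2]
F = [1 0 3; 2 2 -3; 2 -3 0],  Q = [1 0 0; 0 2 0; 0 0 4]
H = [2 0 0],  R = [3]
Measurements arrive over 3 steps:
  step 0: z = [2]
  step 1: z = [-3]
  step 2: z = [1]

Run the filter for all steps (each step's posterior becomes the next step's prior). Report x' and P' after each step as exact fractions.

step 0: x' = [107/83, 180/83, 932/83], P' = [60/83 -48/83 6/83; -48/83 1300/83 -38/83; 6/83 -38/83 1395/83]
step 1: x' = [-13539/10237, 97736/10237, -58942/10237], P' = [38202/51185 -38223/51185 1926/51185; -38223/51185 3376367/51185 -4441854/51185; 1926/51185 -4441854/51185 7903328/51185]
step 2: x' = [27921263/57015427, 429041044/57015427, -1170042840/57015427], P' = [42738537/57015427 -58665204/57015427 24107589/57015427; -58665204/57015427 4148838282/57015427 -5452159170/57015427; 24107589/57015427 -5452159170/57015427 47629240277/285077135]

step 0: x̄ = F·x = [9, -4, 12]
step 0: P̄ = F·P·Fᵀ + Q = [20 -16 2; -16 28 -2; 2 -2 17]
step 0: y = z − H·x̄ = [-16]
step 0: S = H·P̄·Hᵀ + R = [83]
step 0: K = P̄·Hᵀ·S⁻¹ = [40/83; -32/83; 4/83]
step 0: x' = x̄ + K·y = [107/83, 180/83, 932/83]
step 0: P' = (I − K·H)·P̄ = [60/83 -48/83 6/83; -48/83 1300/83 -38/83; 6/83 -38/83 1395/83]
step 1: x̄ = F·x = [2903/83, -2222/83, -326/83]
step 1: P̄ = F·P·Fᵀ + Q = [12734/83 -12741/83 642/83; -12741/83 18161/83 -7842/83; 642/83 -7842/83 12848/83]
step 1: y = z − H·x̄ = [-6055/83]
step 1: S = H·P̄·Hᵀ + R = [51185/83]
step 1: K = P̄·Hᵀ·S⁻¹ = [25468/51185; -25482/51185; 1284/51185]
step 1: x' = x̄ + K·y = [-13539/10237, 97736/10237, -58942/10237]
step 1: P' = (I − K·H)·P̄ = [38202/51185 -38223/51185 1926/51185; -38223/51185 3376367/51185 -4441854/51185; 1926/51185 -4441854/51185 7903328/51185]
step 2: x̄ = F·x = [-190365/10237, 345220/10237, -320286/10237]
step 2: P̄ = F·P·Fᵀ + Q = [14246179/10237 -19555068/10237 8035863/10237; -19555068/10237 27572790/10237 -12003438/10237; 8035863/10237 -12003438/10237 31203527/51185]
step 2: y = z − H·x̄ = [390967/10237]
step 2: S = H·P̄·Hᵀ + R = [57015427/10237]
step 2: K = P̄·Hᵀ·S⁻¹ = [28492358/57015427; -39110136/57015427; 16071726/57015427]
step 2: x' = x̄ + K·y = [27921263/57015427, 429041044/57015427, -1170042840/57015427]
step 2: P' = (I − K·H)·P̄ = [42738537/57015427 -58665204/57015427 24107589/57015427; -58665204/57015427 4148838282/57015427 -5452159170/57015427; 24107589/57015427 -5452159170/57015427 47629240277/285077135]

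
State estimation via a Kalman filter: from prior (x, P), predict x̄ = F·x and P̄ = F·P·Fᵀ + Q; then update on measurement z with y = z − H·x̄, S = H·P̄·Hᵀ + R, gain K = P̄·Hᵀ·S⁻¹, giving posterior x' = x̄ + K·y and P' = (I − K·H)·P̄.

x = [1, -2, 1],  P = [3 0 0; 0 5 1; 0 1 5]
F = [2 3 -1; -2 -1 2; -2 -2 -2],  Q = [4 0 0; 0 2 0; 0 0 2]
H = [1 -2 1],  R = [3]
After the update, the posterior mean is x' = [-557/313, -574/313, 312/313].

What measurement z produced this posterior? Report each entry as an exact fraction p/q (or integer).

x̄ = F·x = [-5, 2, 0]
P̄ = F·P·Fᵀ + Q = [60 -30 -36; -30 35 0; -36 0 62]
S = H·P̄·Hᵀ + R = [313]
K = P̄·Hᵀ·S⁻¹ = [84/313; -100/313; 26/313]
x' − x̄ = [1008/313, -1200/313, 312/313] = K·y
y = (KᵀK)⁻¹·Kᵀ·(x' − x̄) = [12]
z = y + H·x̄ = [12] + [-9] = [3]

z = [3]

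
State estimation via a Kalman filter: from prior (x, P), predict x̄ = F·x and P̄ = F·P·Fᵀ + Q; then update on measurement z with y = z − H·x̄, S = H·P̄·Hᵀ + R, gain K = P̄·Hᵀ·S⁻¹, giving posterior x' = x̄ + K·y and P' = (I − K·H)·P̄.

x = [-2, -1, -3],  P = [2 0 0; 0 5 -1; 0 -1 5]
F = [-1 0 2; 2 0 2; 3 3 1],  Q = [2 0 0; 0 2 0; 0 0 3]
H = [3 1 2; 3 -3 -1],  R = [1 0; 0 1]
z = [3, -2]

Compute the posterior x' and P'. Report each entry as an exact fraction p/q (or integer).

x' = [-203/494, -271/494, 2333/988]
P' = [147101/47918 259433/47918 -691507/95836; 259433/47918 466897/47918 -1238127/95836; -691507/95836 -1238127/95836 3325717/191672]

x̄ = F·x = [-4, -10, -12]
P̄ = F·P·Fᵀ + Q = [24 16 -2; 16 30 16; -2 16 65]
y = z − H·x̄ = [49, -32]
S = H·P̄·Hᵀ + R = [643 -218; -218 372]
K = P̄·Hᵀ·S⁻¹ = [9229/47918 17515/95836; 7069/47918 -6657/95836; 13069/95836 -45997/191672]
x' = x̄ + K·y = [-203/494, -271/494, 2333/988]
P' = (I − K·H)·P̄ = [147101/47918 259433/47918 -691507/95836; 259433/47918 466897/47918 -1238127/95836; -691507/95836 -1238127/95836 3325717/191672]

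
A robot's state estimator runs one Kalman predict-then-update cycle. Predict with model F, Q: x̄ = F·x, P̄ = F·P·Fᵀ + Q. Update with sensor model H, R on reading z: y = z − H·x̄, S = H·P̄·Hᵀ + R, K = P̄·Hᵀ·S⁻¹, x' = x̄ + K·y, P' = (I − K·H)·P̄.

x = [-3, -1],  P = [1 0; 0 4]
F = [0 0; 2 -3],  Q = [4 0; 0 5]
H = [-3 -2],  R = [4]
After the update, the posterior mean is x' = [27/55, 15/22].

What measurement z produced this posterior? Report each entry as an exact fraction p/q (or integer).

z = [-3]

x̄ = F·x = [0, -3]
P̄ = F·P·Fᵀ + Q = [4 0; 0 45]
S = H·P̄·Hᵀ + R = [220]
K = P̄·Hᵀ·S⁻¹ = [-3/55; -9/22]
x' − x̄ = [27/55, 81/22] = K·y
y = (KᵀK)⁻¹·Kᵀ·(x' − x̄) = [-9]
z = y + H·x̄ = [-9] + [6] = [-3]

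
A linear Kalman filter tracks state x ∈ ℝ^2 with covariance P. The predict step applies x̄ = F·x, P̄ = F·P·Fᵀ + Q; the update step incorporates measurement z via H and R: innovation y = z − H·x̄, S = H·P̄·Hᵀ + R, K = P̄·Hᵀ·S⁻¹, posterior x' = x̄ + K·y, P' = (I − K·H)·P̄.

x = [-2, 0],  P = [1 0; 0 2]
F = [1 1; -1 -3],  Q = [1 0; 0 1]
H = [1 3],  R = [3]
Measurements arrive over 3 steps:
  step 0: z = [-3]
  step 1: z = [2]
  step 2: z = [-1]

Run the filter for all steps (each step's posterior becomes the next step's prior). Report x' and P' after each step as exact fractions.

step 0: x' = [-171/145, -81/145], P' = [291/145 -114/145; -114/145 91/145]
step 1: x' = [-1792/1045, 1434/1045], P' = [2154/1045 -723/1045; -723/1045 562/1045]
step 2: x' = [-77329/175165, -66827/175165], P' = [386706/175165 -131547/175165; -131547/175165 97894/175165]

step 0: x̄ = F·x = [-2, 2]
step 0: P̄ = F·P·Fᵀ + Q = [4 -7; -7 20]
step 0: y = z − H·x̄ = [-7]
step 0: S = H·P̄·Hᵀ + R = [145]
step 0: K = P̄·Hᵀ·S⁻¹ = [-17/145; 53/145]
step 0: x' = x̄ + K·y = [-171/145, -81/145]
step 0: P' = (I − K·H)·P̄ = [291/145 -114/145; -114/145 91/145]
step 1: x̄ = F·x = [-252/145, 414/145]
step 1: P̄ = F·P·Fᵀ + Q = [299/145 -108/145; -108/145 571/145]
step 1: y = z − H·x̄ = [-140/29]
step 1: S = H·P̄·Hᵀ + R = [1045/29]
step 1: K = P̄·Hᵀ·S⁻¹ = [-1/209; 321/1045]
step 1: x' = x̄ + K·y = [-1792/1045, 1434/1045]
step 1: P' = (I − K·H)·P̄ = [2154/1045 -723/1045; -723/1045 562/1045]
step 2: x̄ = F·x = [-358/1045, -502/209]
step 2: P̄ = F·P·Fᵀ + Q = [463/209 -948/1045; -948/1045 3919/1045]
step 2: y = z − H·x̄ = [6843/1045]
step 2: S = H·P̄·Hᵀ + R = [35033/1045]
step 2: K = P̄·Hᵀ·S⁻¹ = [-529/35033; 10809/35033]
step 2: x' = x̄ + K·y = [-77329/175165, -66827/175165]
step 2: P' = (I − K·H)·P̄ = [386706/175165 -131547/175165; -131547/175165 97894/175165]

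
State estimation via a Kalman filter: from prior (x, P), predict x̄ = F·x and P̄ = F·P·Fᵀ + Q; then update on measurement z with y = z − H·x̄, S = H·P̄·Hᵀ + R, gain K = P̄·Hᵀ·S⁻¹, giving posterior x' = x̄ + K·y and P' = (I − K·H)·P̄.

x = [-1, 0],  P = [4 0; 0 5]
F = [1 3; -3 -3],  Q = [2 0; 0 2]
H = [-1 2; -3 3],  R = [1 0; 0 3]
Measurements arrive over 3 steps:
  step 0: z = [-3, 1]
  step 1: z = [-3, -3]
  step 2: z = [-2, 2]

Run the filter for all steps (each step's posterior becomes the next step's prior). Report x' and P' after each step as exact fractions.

step 0: x̄ = F·x = [-1, 3]
step 0: P̄ = F·P·Fᵀ + Q = [51 -57; -57 83]
step 0: y = z − H·x̄ = [-10, -11]
step 0: S = H·P̄·Hᵀ + R = [612 1164; 1164 2235]
step 0: K = P̄·Hᵀ·S⁻¹ = [929/1436 -173/359; 3175/4308 -211/1077]
step 0: x' = x̄ + K·y = [-1557/718, -4771/2154]
step 0: P' = (I − K·H)·P̄ = [2313/1436 1621/1436; 1621/1436 4019/4308]
step 1: x̄ = F·x = [-3164/359, 4721/359]
step 1: P̄ = F·P·Fᵀ + Q = [6742/359 -9612/359; -9612/359 16231/359]
step 1: y = z − H·x̄ = [-13683/359, -24732/359]
step 1: S = H·P̄·Hᵀ + R = [110473/359 204120/359; 204120/359 380850/359]
step 1: K = P̄·Hᵀ·S⁻¹ = [11642/37945 -55639/189725; 18446/37945 -21619/379450]
step 1: x' = x̄ + K·y = [-57698/189725, -275629/189725]
step 1: P' = (I − K·H)·P̄ = [169488/189725 113849/189725; 113849/189725 206079/379450]
step 2: x̄ = F·x = [-176917/37945, 999981/189725]
step 2: P̄ = F·P·Fᵀ + Q = [172751/15178 -1120803/75890; -1120803/75890 9762959/379450]
step 2: y = z − H·x̄ = [-3263997/189725, -5274248/189725]
step 2: S = H·P̄·Hᵀ + R = [66166121/379450 60985107/189725; 60985107/189725 114373113/189725]
step 2: K = P̄·Hᵀ·S⁻¹ = [69536095/227098313 -66631390/227098313; 110192833/227098313 -12987326/227098313]
step 2: x' = x̄ + K·y = [-402808756/227098313, -337734616/227098313]
step 2: P' = (I − K·H)·P̄ = [202798875/227098313 136167485/227098313; 136167485/227098313 123180159/227098313]

step 0: x' = [-1557/718, -4771/2154], P' = [2313/1436 1621/1436; 1621/1436 4019/4308]
step 1: x' = [-57698/189725, -275629/189725], P' = [169488/189725 113849/189725; 113849/189725 206079/379450]
step 2: x' = [-402808756/227098313, -337734616/227098313], P' = [202798875/227098313 136167485/227098313; 136167485/227098313 123180159/227098313]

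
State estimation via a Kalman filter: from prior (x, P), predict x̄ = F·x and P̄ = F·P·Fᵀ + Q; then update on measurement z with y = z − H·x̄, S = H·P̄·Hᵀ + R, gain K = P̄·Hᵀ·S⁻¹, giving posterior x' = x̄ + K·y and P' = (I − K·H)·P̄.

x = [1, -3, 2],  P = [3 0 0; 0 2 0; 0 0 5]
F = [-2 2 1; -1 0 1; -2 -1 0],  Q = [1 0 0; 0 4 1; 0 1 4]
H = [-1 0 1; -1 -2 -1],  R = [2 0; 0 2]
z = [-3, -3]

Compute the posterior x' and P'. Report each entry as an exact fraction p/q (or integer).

x̄ = F·x = [-6, 1, 1]
P̄ = F·P·Fᵀ + Q = [26 11 8; 11 12 7; 8 7 18]
y = z − H·x̄ = [-10, -6]
S = H·P̄·Hᵀ + R = [30 16; 16 182]
K = P̄·Hᵀ·S⁻¹ = [-595/1301 -348/1301; -14/1301 -299/1301; 615/1301 -340/1301]
x' = x̄ + K·y = [232/1301, 3235/1301, -2809/1301]
P' = (I − K·H)·P̄ = [3628/1301 -2685/1301 2438/1301; -2685/1301 2998/1301 -2713/1301; 2438/1301 -2713/1301 3668/1301]

x' = [232/1301, 3235/1301, -2809/1301]
P' = [3628/1301 -2685/1301 2438/1301; -2685/1301 2998/1301 -2713/1301; 2438/1301 -2713/1301 3668/1301]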